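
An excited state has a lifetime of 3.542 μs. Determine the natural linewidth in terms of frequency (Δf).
22.467 kHz

Using the energy-time uncertainty principle and E = hf:
ΔEΔt ≥ ℏ/2
hΔf·Δt ≥ ℏ/2

The minimum frequency uncertainty is:
Δf = ℏ/(2hτ) = 1/(4πτ)
Δf = 1/(4π × 3.542e-06 s)
Δf = 2.247e+04 Hz = 22.467 kHz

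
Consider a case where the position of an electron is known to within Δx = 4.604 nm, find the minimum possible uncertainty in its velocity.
12.573 km/s

Using the Heisenberg uncertainty principle and Δp = mΔv:
ΔxΔp ≥ ℏ/2
Δx(mΔv) ≥ ℏ/2

The minimum uncertainty in velocity is:
Δv_min = ℏ/(2mΔx)
Δv_min = (1.055e-34 J·s) / (2 × 9.109e-31 kg × 4.604e-09 m)
Δv_min = 1.257e+04 m/s = 12.573 km/s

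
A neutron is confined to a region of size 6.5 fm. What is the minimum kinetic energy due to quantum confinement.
122.611 keV

Using the uncertainty principle:

1. Position uncertainty: Δx ≈ 6.500e-15 m
2. Minimum momentum uncertainty: Δp = ℏ/(2Δx) = 8.112e-21 kg·m/s
3. Minimum kinetic energy:
   KE = (Δp)²/(2m) = (8.112e-21)²/(2 × 1.675e-27 kg)
   KE = 1.964e-14 J = 122.611 keV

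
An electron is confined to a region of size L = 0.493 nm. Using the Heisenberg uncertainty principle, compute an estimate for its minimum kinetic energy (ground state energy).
39.189 meV

Using the uncertainty principle to estimate ground state energy:

1. The position uncertainty is approximately the confinement size:
   Δx ≈ L = 4.930e-10 m

2. From ΔxΔp ≥ ℏ/2, the minimum momentum uncertainty is:
   Δp ≈ ℏ/(2L) = 1.070e-25 kg·m/s

3. The kinetic energy is approximately:
   KE ≈ (Δp)²/(2m) = (1.070e-25)²/(2 × 9.109e-31 kg)
   KE ≈ 6.279e-21 J = 39.189 meV

This is an order-of-magnitude estimate of the ground state energy.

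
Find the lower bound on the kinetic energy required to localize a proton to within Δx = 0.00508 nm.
201.014 meV

Localizing a particle requires giving it sufficient momentum uncertainty:

1. From uncertainty principle: Δp ≥ ℏ/(2Δx)
   Δp_min = (1.055e-34 J·s) / (2 × 5.080e-12 m)
   Δp_min = 1.038e-23 kg·m/s

2. This momentum uncertainty corresponds to kinetic energy:
   KE ≈ (Δp)²/(2m) = (1.038e-23)²/(2 × 1.673e-27 kg)
   KE = 3.221e-20 J = 201.014 meV

Tighter localization requires more energy.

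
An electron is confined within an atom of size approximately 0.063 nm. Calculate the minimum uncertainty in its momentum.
8.370 × 10^-25 kg·m/s

Using the Heisenberg uncertainty principle:
ΔxΔp ≥ ℏ/2

With Δx ≈ L = 6.300e-11 m (the confinement size):
Δp_min = ℏ/(2Δx)
Δp_min = (1.055e-34 J·s) / (2 × 6.300e-11 m)
Δp_min = 8.370e-25 kg·m/s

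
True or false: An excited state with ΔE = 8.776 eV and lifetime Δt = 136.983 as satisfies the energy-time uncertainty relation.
Yes, it satisfies the uncertainty relation.

Calculate the product ΔEΔt:
ΔE = 8.776 eV = 1.406e-18 J
ΔEΔt = (1.406e-18 J) × (1.370e-16 s)
ΔEΔt = 1.926e-34 J·s

Compare to the minimum allowed value ℏ/2:
ℏ/2 = 5.273e-35 J·s

Since ΔEΔt = 1.926e-34 J·s ≥ 5.273e-35 J·s = ℏ/2,
this satisfies the uncertainty relation.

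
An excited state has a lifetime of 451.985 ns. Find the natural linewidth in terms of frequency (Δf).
176.062 kHz

Using the energy-time uncertainty principle and E = hf:
ΔEΔt ≥ ℏ/2
hΔf·Δt ≥ ℏ/2

The minimum frequency uncertainty is:
Δf = ℏ/(2hτ) = 1/(4πτ)
Δf = 1/(4π × 4.520e-07 s)
Δf = 1.761e+05 Hz = 176.062 kHz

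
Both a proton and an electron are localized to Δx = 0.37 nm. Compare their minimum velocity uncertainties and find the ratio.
The electron has the larger minimum velocity uncertainty, by a ratio of 1836.2.

For both particles, Δp_min = ℏ/(2Δx) = 1.425e-25 kg·m/s (same for both).

The velocity uncertainty is Δv = Δp/m:
- proton: Δv = 1.425e-25 / 1.673e-27 = 8.520e+01 m/s = 85.201 m/s
- electron: Δv = 1.425e-25 / 9.109e-31 = 1.564e+05 m/s = 156.443 km/s

Ratio: 1.564e+05 / 8.520e+01 = 1836.2

The lighter particle has larger velocity uncertainty because Δv ∝ 1/m.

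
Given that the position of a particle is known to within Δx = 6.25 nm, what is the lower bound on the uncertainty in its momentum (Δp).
8.437 × 10^-27 kg·m/s

Using the Heisenberg uncertainty principle:
ΔxΔp ≥ ℏ/2

The minimum uncertainty in momentum is:
Δp_min = ℏ/(2Δx)
Δp_min = (1.055e-34 J·s) / (2 × 6.250e-09 m)
Δp_min = 8.437e-27 kg·m/s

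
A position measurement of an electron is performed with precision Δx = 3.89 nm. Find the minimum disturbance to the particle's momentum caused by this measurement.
1.355 × 10^-26 kg·m/s

The uncertainty principle implies that measuring position disturbs momentum:
ΔxΔp ≥ ℏ/2

When we measure position with precision Δx, we necessarily introduce a momentum uncertainty:
Δp ≥ ℏ/(2Δx)
Δp_min = (1.055e-34 J·s) / (2 × 3.890e-09 m)
Δp_min = 1.355e-26 kg·m/s

The more precisely we measure position, the greater the momentum disturbance.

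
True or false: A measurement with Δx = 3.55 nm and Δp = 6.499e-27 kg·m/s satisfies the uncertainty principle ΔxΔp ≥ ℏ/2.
No, it violates the uncertainty principle (impossible measurement).

Calculate the product ΔxΔp:
ΔxΔp = (3.550e-09 m) × (6.499e-27 kg·m/s)
ΔxΔp = 2.307e-35 J·s

Compare to the minimum allowed value ℏ/2:
ℏ/2 = 5.273e-35 J·s

Since ΔxΔp = 2.307e-35 J·s < 5.273e-35 J·s = ℏ/2,
the measurement violates the uncertainty principle.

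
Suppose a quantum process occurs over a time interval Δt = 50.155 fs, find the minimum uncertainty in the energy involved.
6.562 meV

Using the energy-time uncertainty principle:
ΔEΔt ≥ ℏ/2

The minimum uncertainty in energy is:
ΔE_min = ℏ/(2Δt)
ΔE_min = (1.055e-34 J·s) / (2 × 5.016e-14 s)
ΔE_min = 1.051e-21 J = 6.562 meV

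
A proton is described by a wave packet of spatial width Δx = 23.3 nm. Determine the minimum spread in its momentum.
2.263 × 10^-27 kg·m/s

For a wave packet, the spatial width Δx and momentum spread Δp are related by the uncertainty principle:
ΔxΔp ≥ ℏ/2

The minimum momentum spread is:
Δp_min = ℏ/(2Δx)
Δp_min = (1.055e-34 J·s) / (2 × 2.330e-08 m)
Δp_min = 2.263e-27 kg·m/s

A wave packet cannot have both a well-defined position and well-defined momentum.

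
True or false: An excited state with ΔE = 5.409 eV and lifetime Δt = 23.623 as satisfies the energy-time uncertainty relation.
No, it violates the uncertainty relation.

Calculate the product ΔEΔt:
ΔE = 5.409 eV = 8.666e-19 J
ΔEΔt = (8.666e-19 J) × (2.362e-17 s)
ΔEΔt = 2.047e-35 J·s

Compare to the minimum allowed value ℏ/2:
ℏ/2 = 5.273e-35 J·s

Since ΔEΔt = 2.047e-35 J·s < 5.273e-35 J·s = ℏ/2,
this violates the uncertainty relation.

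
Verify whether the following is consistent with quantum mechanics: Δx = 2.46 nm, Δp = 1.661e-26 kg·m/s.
No, it violates the uncertainty principle (impossible measurement).

Calculate the product ΔxΔp:
ΔxΔp = (2.460e-09 m) × (1.661e-26 kg·m/s)
ΔxΔp = 4.086e-35 J·s

Compare to the minimum allowed value ℏ/2:
ℏ/2 = 5.273e-35 J·s

Since ΔxΔp = 4.086e-35 J·s < 5.273e-35 J·s = ℏ/2,
the measurement violates the uncertainty principle.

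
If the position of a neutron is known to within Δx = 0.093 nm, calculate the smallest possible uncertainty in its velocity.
338.507 m/s

Using the Heisenberg uncertainty principle and Δp = mΔv:
ΔxΔp ≥ ℏ/2
Δx(mΔv) ≥ ℏ/2

The minimum uncertainty in velocity is:
Δv_min = ℏ/(2mΔx)
Δv_min = (1.055e-34 J·s) / (2 × 1.675e-27 kg × 9.300e-11 m)
Δv_min = 3.385e+02 m/s = 338.507 m/s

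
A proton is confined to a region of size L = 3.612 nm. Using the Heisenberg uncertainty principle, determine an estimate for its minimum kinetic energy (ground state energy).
397.611 neV

Using the uncertainty principle to estimate ground state energy:

1. The position uncertainty is approximately the confinement size:
   Δx ≈ L = 3.612e-09 m

2. From ΔxΔp ≥ ℏ/2, the minimum momentum uncertainty is:
   Δp ≈ ℏ/(2L) = 1.460e-26 kg·m/s

3. The kinetic energy is approximately:
   KE ≈ (Δp)²/(2m) = (1.460e-26)²/(2 × 1.673e-27 kg)
   KE ≈ 6.370e-26 J = 397.611 neV

This is an order-of-magnitude estimate of the ground state energy.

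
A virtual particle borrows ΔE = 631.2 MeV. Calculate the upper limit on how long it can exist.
5.214 × 10^-25 s

Using the energy-time uncertainty principle:
ΔEΔt ≥ ℏ/2

For a virtual particle borrowing energy ΔE, the maximum lifetime is:
Δt_max = ℏ/(2ΔE)

Converting energy:
ΔE = 631.2 MeV = 1.011e-10 J

Δt_max = (1.055e-34 J·s) / (2 × 1.011e-10 J)
Δt_max = 5.214e-25 s = 5.214 × 10^-25 s

Virtual particles with higher borrowed energy exist for shorter times.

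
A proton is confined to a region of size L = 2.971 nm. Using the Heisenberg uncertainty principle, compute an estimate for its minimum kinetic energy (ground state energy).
587.691 neV

Using the uncertainty principle to estimate ground state energy:

1. The position uncertainty is approximately the confinement size:
   Δx ≈ L = 2.971e-09 m

2. From ΔxΔp ≥ ℏ/2, the minimum momentum uncertainty is:
   Δp ≈ ℏ/(2L) = 1.775e-26 kg·m/s

3. The kinetic energy is approximately:
   KE ≈ (Δp)²/(2m) = (1.775e-26)²/(2 × 1.673e-27 kg)
   KE ≈ 9.416e-26 J = 587.691 neV

This is an order-of-magnitude estimate of the ground state energy.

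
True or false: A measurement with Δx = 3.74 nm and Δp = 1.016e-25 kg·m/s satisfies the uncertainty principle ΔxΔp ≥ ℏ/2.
Yes, it satisfies the uncertainty principle.

Calculate the product ΔxΔp:
ΔxΔp = (3.740e-09 m) × (1.016e-25 kg·m/s)
ΔxΔp = 3.800e-34 J·s

Compare to the minimum allowed value ℏ/2:
ℏ/2 = 5.273e-35 J·s

Since ΔxΔp = 3.800e-34 J·s ≥ 5.273e-35 J·s = ℏ/2,
the measurement satisfies the uncertainty principle.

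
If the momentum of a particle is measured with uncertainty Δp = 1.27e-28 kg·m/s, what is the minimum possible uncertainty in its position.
415.186 nm

Using the Heisenberg uncertainty principle:
ΔxΔp ≥ ℏ/2

The minimum uncertainty in position is:
Δx_min = ℏ/(2Δp)
Δx_min = (1.055e-34 J·s) / (2 × 1.270e-28 kg·m/s)
Δx_min = 4.152e-07 m = 415.186 nm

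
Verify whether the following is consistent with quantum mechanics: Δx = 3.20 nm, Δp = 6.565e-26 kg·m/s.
Yes, it satisfies the uncertainty principle.

Calculate the product ΔxΔp:
ΔxΔp = (3.200e-09 m) × (6.565e-26 kg·m/s)
ΔxΔp = 2.101e-34 J·s

Compare to the minimum allowed value ℏ/2:
ℏ/2 = 5.273e-35 J·s

Since ΔxΔp = 2.101e-34 J·s ≥ 5.273e-35 J·s = ℏ/2,
the measurement satisfies the uncertainty principle.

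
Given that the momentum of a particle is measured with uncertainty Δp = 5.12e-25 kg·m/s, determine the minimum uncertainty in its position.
102.986 pm

Using the Heisenberg uncertainty principle:
ΔxΔp ≥ ℏ/2

The minimum uncertainty in position is:
Δx_min = ℏ/(2Δp)
Δx_min = (1.055e-34 J·s) / (2 × 5.120e-25 kg·m/s)
Δx_min = 1.030e-10 m = 102.986 pm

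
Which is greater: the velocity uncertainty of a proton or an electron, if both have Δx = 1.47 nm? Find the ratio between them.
The electron has the larger minimum velocity uncertainty, by a ratio of 1836.2.

For both particles, Δp_min = ℏ/(2Δx) = 3.587e-26 kg·m/s (same for both).

The velocity uncertainty is Δv = Δp/m:
- proton: Δv = 3.587e-26 / 1.673e-27 = 2.145e+01 m/s = 21.445 m/s
- electron: Δv = 3.587e-26 / 9.109e-31 = 3.938e+04 m/s = 39.377 km/s

Ratio: 3.938e+04 / 2.145e+01 = 1836.2

The lighter particle has larger velocity uncertainty because Δv ∝ 1/m.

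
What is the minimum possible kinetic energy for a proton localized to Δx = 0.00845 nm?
72.651 meV

Localizing a particle requires giving it sufficient momentum uncertainty:

1. From uncertainty principle: Δp ≥ ℏ/(2Δx)
   Δp_min = (1.055e-34 J·s) / (2 × 8.450e-12 m)
   Δp_min = 6.240e-24 kg·m/s

2. This momentum uncertainty corresponds to kinetic energy:
   KE ≈ (Δp)²/(2m) = (6.240e-24)²/(2 × 1.673e-27 kg)
   KE = 1.164e-20 J = 72.651 meV

Tighter localization requires more energy.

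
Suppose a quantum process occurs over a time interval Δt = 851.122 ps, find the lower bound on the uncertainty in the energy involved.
386.673 neV

Using the energy-time uncertainty principle:
ΔEΔt ≥ ℏ/2

The minimum uncertainty in energy is:
ΔE_min = ℏ/(2Δt)
ΔE_min = (1.055e-34 J·s) / (2 × 8.511e-10 s)
ΔE_min = 6.195e-26 J = 386.673 neV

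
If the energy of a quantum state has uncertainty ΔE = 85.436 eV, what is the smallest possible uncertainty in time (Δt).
3.852 as

Using the energy-time uncertainty principle:
ΔEΔt ≥ ℏ/2

The minimum uncertainty in time is:
Δt_min = ℏ/(2ΔE)
Δt_min = (1.055e-34 J·s) / (2 × 1.369e-17 J)
Δt_min = 3.852e-18 s = 3.852 as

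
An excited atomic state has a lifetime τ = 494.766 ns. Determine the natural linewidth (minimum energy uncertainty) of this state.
665.175 peV

Using the energy-time uncertainty principle:
ΔEΔt ≥ ℏ/2

The lifetime τ represents the time uncertainty Δt.
The natural linewidth (minimum energy uncertainty) is:

ΔE = ℏ/(2τ)
ΔE = (1.055e-34 J·s) / (2 × 4.948e-07 s)
ΔE = 1.066e-28 J = 665.175 peV

This natural linewidth limits the precision of spectroscopic measurements.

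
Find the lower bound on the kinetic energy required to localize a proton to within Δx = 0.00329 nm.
479.250 meV

Localizing a particle requires giving it sufficient momentum uncertainty:

1. From uncertainty principle: Δp ≥ ℏ/(2Δx)
   Δp_min = (1.055e-34 J·s) / (2 × 3.290e-12 m)
   Δp_min = 1.603e-23 kg·m/s

2. This momentum uncertainty corresponds to kinetic energy:
   KE ≈ (Δp)²/(2m) = (1.603e-23)²/(2 × 1.673e-27 kg)
   KE = 7.678e-20 J = 479.250 meV

Tighter localization requires more energy.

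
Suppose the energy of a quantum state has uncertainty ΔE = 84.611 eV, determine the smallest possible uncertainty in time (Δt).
3.890 as

Using the energy-time uncertainty principle:
ΔEΔt ≥ ℏ/2

The minimum uncertainty in time is:
Δt_min = ℏ/(2ΔE)
Δt_min = (1.055e-34 J·s) / (2 × 1.356e-17 J)
Δt_min = 3.890e-18 s = 3.890 as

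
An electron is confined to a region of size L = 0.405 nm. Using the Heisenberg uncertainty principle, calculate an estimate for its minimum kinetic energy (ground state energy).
58.070 meV

Using the uncertainty principle to estimate ground state energy:

1. The position uncertainty is approximately the confinement size:
   Δx ≈ L = 4.050e-10 m

2. From ΔxΔp ≥ ℏ/2, the minimum momentum uncertainty is:
   Δp ≈ ℏ/(2L) = 1.302e-25 kg·m/s

3. The kinetic energy is approximately:
   KE ≈ (Δp)²/(2m) = (1.302e-25)²/(2 × 9.109e-31 kg)
   KE ≈ 9.304e-21 J = 58.070 meV

This is an order-of-magnitude estimate of the ground state energy.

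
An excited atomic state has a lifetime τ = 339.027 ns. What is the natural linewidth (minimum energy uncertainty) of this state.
970.737 peV

Using the energy-time uncertainty principle:
ΔEΔt ≥ ℏ/2

The lifetime τ represents the time uncertainty Δt.
The natural linewidth (minimum energy uncertainty) is:

ΔE = ℏ/(2τ)
ΔE = (1.055e-34 J·s) / (2 × 3.390e-07 s)
ΔE = 1.555e-28 J = 970.737 peV

This natural linewidth limits the precision of spectroscopic measurements.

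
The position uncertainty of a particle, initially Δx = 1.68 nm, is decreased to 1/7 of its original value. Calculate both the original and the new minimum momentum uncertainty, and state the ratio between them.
Original Δp_min = 3.139 × 10^-26 kg·m/s; new Δp'_min = 2.197 × 10^-25 kg·m/s; ratio Δp'_min/Δp_min = 7.

From the uncertainty principle ΔxΔp ≥ ℏ/2, the minimum momentum uncertainty is Δp_min = ℏ/(2Δx).

Original (Δx = 1.68 nm = 1.680e-09 m):
Δp_min = (1.055e-34 J·s)/(2 × 1.680e-09 m) = 3.139e-26 kg·m/s

When Δx → (1/7)Δx:
Δp'_min = ℏ/(2 × (1/7)Δx) = 7 × ℏ/(2Δx) = 7 × Δp_min
Δp'_min = 7 × 3.139e-26 kg·m/s = 2.197e-25 kg·m/s

Since Δp_min ∝ 1/Δx, when Δx is decreased to 1/7 of its original value, Δp_min increases to 7 times its original value.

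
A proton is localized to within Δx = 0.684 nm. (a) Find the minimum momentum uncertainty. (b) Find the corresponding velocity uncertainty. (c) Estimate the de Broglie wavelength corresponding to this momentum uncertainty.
(a) Δp_min = 7.709 × 10^-26 kg·m/s
(b) Δv_min = 46.088 m/s
(c) λ_dB = 8.595 nm

Step-by-step:

(a) From the uncertainty principle:
Δp_min = ℏ/(2Δx) = (1.055e-34 J·s)/(2 × 6.840e-10 m) = 7.709e-26 kg·m/s

(b) The velocity uncertainty:
Δv = Δp/m = (7.709e-26 kg·m/s)/(1.673e-27 kg) = 4.609e+01 m/s = 46.088 m/s

(c) The de Broglie wavelength for this momentum:
λ = h/p = (6.626e-34 J·s)/(7.709e-26 kg·m/s) = 8.595e-09 m = 8.595 nm

Note: The de Broglie wavelength is comparable to the localization size, as expected from wave-particle duality.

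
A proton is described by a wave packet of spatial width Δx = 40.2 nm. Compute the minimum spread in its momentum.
1.312 × 10^-27 kg·m/s

For a wave packet, the spatial width Δx and momentum spread Δp are related by the uncertainty principle:
ΔxΔp ≥ ℏ/2

The minimum momentum spread is:
Δp_min = ℏ/(2Δx)
Δp_min = (1.055e-34 J·s) / (2 × 4.020e-08 m)
Δp_min = 1.312e-27 kg·m/s

A wave packet cannot have both a well-defined position and well-defined momentum.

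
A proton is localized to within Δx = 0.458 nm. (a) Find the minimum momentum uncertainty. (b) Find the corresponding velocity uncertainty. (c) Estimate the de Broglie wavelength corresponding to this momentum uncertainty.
(a) Δp_min = 1.151 × 10^-25 kg·m/s
(b) Δv_min = 68.831 m/s
(c) λ_dB = 5.755 nm

Step-by-step:

(a) From the uncertainty principle:
Δp_min = ℏ/(2Δx) = (1.055e-34 J·s)/(2 × 4.580e-10 m) = 1.151e-25 kg·m/s

(b) The velocity uncertainty:
Δv = Δp/m = (1.151e-25 kg·m/s)/(1.673e-27 kg) = 6.883e+01 m/s = 68.831 m/s

(c) The de Broglie wavelength for this momentum:
λ = h/p = (6.626e-34 J·s)/(1.151e-25 kg·m/s) = 5.755e-09 m = 5.755 nm

Note: The de Broglie wavelength is comparable to the localization size, as expected from wave-particle duality.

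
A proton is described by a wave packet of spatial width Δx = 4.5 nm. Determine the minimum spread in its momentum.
1.172 × 10^-26 kg·m/s

For a wave packet, the spatial width Δx and momentum spread Δp are related by the uncertainty principle:
ΔxΔp ≥ ℏ/2

The minimum momentum spread is:
Δp_min = ℏ/(2Δx)
Δp_min = (1.055e-34 J·s) / (2 × 4.500e-09 m)
Δp_min = 1.172e-26 kg·m/s

A wave packet cannot have both a well-defined position and well-defined momentum.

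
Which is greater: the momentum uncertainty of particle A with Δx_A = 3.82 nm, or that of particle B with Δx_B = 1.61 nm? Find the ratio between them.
Particle B has the larger minimum momentum uncertainty, by a factor of 2.37.

For each particle, the minimum momentum uncertainty is Δp_min = ℏ/(2Δx):

Particle A: Δp_A = ℏ/(2×3.820e-09 m) = 1.380e-26 kg·m/s
Particle B: Δp_B = ℏ/(2×1.610e-09 m) = 3.275e-26 kg·m/s

Ratio: Δp_B/Δp_A = 2.37

Since Δp_min ∝ 1/Δx, the particle with smaller position uncertainty (B) has larger momentum uncertainty.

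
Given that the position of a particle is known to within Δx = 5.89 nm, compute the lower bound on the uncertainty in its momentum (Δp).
8.952 × 10^-27 kg·m/s

Using the Heisenberg uncertainty principle:
ΔxΔp ≥ ℏ/2

The minimum uncertainty in momentum is:
Δp_min = ℏ/(2Δx)
Δp_min = (1.055e-34 J·s) / (2 × 5.890e-09 m)
Δp_min = 8.952e-27 kg·m/s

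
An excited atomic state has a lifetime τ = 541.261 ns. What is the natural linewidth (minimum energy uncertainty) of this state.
608.036 peV

Using the energy-time uncertainty principle:
ΔEΔt ≥ ℏ/2

The lifetime τ represents the time uncertainty Δt.
The natural linewidth (minimum energy uncertainty) is:

ΔE = ℏ/(2τ)
ΔE = (1.055e-34 J·s) / (2 × 5.413e-07 s)
ΔE = 9.742e-29 J = 608.036 peV

This natural linewidth limits the precision of spectroscopic measurements.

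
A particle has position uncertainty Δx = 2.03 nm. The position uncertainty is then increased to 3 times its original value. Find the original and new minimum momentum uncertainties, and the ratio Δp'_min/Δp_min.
Original Δp_min = 2.597 × 10^-26 kg·m/s; new Δp'_min = 8.658 × 10^-27 kg·m/s; ratio Δp'_min/Δp_min = 1/3.

From the uncertainty principle ΔxΔp ≥ ℏ/2, the minimum momentum uncertainty is Δp_min = ℏ/(2Δx).

Original (Δx = 2.03 nm = 2.030e-09 m):
Δp_min = (1.055e-34 J·s)/(2 × 2.030e-09 m) = 2.597e-26 kg·m/s

When Δx → 3Δx:
Δp'_min = ℏ/(2 × 3Δx) = (1/3) × ℏ/(2Δx) = (1/3) × Δp_min
Δp'_min = 1/3 × 2.597e-26 kg·m/s = 8.658e-27 kg·m/s

Since Δp_min ∝ 1/Δx, when Δx is increased to 3 times its original value, Δp_min decreases to 1/3 of its original value.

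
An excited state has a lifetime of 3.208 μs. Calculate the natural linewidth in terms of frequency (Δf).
24.806 kHz

Using the energy-time uncertainty principle and E = hf:
ΔEΔt ≥ ℏ/2
hΔf·Δt ≥ ℏ/2

The minimum frequency uncertainty is:
Δf = ℏ/(2hτ) = 1/(4πτ)
Δf = 1/(4π × 3.208e-06 s)
Δf = 2.481e+04 Hz = 24.806 kHz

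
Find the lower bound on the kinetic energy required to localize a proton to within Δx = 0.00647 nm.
123.921 meV

Localizing a particle requires giving it sufficient momentum uncertainty:

1. From uncertainty principle: Δp ≥ ℏ/(2Δx)
   Δp_min = (1.055e-34 J·s) / (2 × 6.470e-12 m)
   Δp_min = 8.150e-24 kg·m/s

2. This momentum uncertainty corresponds to kinetic energy:
   KE ≈ (Δp)²/(2m) = (8.150e-24)²/(2 × 1.673e-27 kg)
   KE = 1.985e-20 J = 123.921 meV

Tighter localization requires more energy.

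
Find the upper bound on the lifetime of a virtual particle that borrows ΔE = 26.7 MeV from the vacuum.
12.326 ys

Using the energy-time uncertainty principle:
ΔEΔt ≥ ℏ/2

For a virtual particle borrowing energy ΔE, the maximum lifetime is:
Δt_max = ℏ/(2ΔE)

Converting energy:
ΔE = 26.7 MeV = 4.278e-12 J

Δt_max = (1.055e-34 J·s) / (2 × 4.278e-12 J)
Δt_max = 1.233e-23 s = 12.326 ys

Virtual particles with higher borrowed energy exist for shorter times.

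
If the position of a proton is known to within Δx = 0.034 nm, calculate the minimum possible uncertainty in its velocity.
927.192 m/s

Using the Heisenberg uncertainty principle and Δp = mΔv:
ΔxΔp ≥ ℏ/2
Δx(mΔv) ≥ ℏ/2

The minimum uncertainty in velocity is:
Δv_min = ℏ/(2mΔx)
Δv_min = (1.055e-34 J·s) / (2 × 1.673e-27 kg × 3.400e-11 m)
Δv_min = 9.272e+02 m/s = 927.192 m/s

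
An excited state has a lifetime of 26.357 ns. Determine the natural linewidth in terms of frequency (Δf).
3.019 MHz

Using the energy-time uncertainty principle and E = hf:
ΔEΔt ≥ ℏ/2
hΔf·Δt ≥ ℏ/2

The minimum frequency uncertainty is:
Δf = ℏ/(2hτ) = 1/(4πτ)
Δf = 1/(4π × 2.636e-08 s)
Δf = 3.019e+06 Hz = 3.019 MHz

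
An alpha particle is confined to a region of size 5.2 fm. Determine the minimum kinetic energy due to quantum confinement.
48.292 keV

Using the uncertainty principle:

1. Position uncertainty: Δx ≈ 5.200e-15 m
2. Minimum momentum uncertainty: Δp = ℏ/(2Δx) = 1.014e-20 kg·m/s
3. Minimum kinetic energy:
   KE = (Δp)²/(2m) = (1.014e-20)²/(2 × 6.645e-27 kg)
   KE = 7.737e-15 J = 48.292 keV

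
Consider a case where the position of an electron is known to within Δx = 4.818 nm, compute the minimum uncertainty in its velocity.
12.014 km/s

Using the Heisenberg uncertainty principle and Δp = mΔv:
ΔxΔp ≥ ℏ/2
Δx(mΔv) ≥ ℏ/2

The minimum uncertainty in velocity is:
Δv_min = ℏ/(2mΔx)
Δv_min = (1.055e-34 J·s) / (2 × 9.109e-31 kg × 4.818e-09 m)
Δv_min = 1.201e+04 m/s = 12.014 km/s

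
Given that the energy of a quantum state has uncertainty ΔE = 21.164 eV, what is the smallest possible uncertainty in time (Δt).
15.550 as

Using the energy-time uncertainty principle:
ΔEΔt ≥ ℏ/2

The minimum uncertainty in time is:
Δt_min = ℏ/(2ΔE)
Δt_min = (1.055e-34 J·s) / (2 × 3.391e-18 J)
Δt_min = 1.555e-17 s = 15.550 as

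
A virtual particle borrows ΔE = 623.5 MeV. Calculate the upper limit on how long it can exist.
5.278 × 10^-25 s

Using the energy-time uncertainty principle:
ΔEΔt ≥ ℏ/2

For a virtual particle borrowing energy ΔE, the maximum lifetime is:
Δt_max = ℏ/(2ΔE)

Converting energy:
ΔE = 623.5 MeV = 9.990e-11 J

Δt_max = (1.055e-34 J·s) / (2 × 9.990e-11 J)
Δt_max = 5.278e-25 s = 5.278 × 10^-25 s

Virtual particles with higher borrowed energy exist for shorter times.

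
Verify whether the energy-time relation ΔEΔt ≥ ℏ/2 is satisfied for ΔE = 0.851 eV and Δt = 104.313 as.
No, it violates the uncertainty relation.

Calculate the product ΔEΔt:
ΔE = 0.851 eV = 1.363e-19 J
ΔEΔt = (1.363e-19 J) × (1.043e-16 s)
ΔEΔt = 1.422e-35 J·s

Compare to the minimum allowed value ℏ/2:
ℏ/2 = 5.273e-35 J·s

Since ΔEΔt = 1.422e-35 J·s < 5.273e-35 J·s = ℏ/2,
this violates the uncertainty relation.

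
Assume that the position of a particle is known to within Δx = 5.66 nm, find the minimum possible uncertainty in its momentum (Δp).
9.316 × 10^-27 kg·m/s

Using the Heisenberg uncertainty principle:
ΔxΔp ≥ ℏ/2

The minimum uncertainty in momentum is:
Δp_min = ℏ/(2Δx)
Δp_min = (1.055e-34 J·s) / (2 × 5.660e-09 m)
Δp_min = 9.316e-27 kg·m/s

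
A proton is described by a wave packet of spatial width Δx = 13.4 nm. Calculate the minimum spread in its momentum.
3.935 × 10^-27 kg·m/s

For a wave packet, the spatial width Δx and momentum spread Δp are related by the uncertainty principle:
ΔxΔp ≥ ℏ/2

The minimum momentum spread is:
Δp_min = ℏ/(2Δx)
Δp_min = (1.055e-34 J·s) / (2 × 1.340e-08 m)
Δp_min = 3.935e-27 kg·m/s

A wave packet cannot have both a well-defined position and well-defined momentum.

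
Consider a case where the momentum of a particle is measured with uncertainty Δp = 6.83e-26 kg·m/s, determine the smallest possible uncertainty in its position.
772.015 pm

Using the Heisenberg uncertainty principle:
ΔxΔp ≥ ℏ/2

The minimum uncertainty in position is:
Δx_min = ℏ/(2Δp)
Δx_min = (1.055e-34 J·s) / (2 × 6.830e-26 kg·m/s)
Δx_min = 7.720e-10 m = 772.015 pm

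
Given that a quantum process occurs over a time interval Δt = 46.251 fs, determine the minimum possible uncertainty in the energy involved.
7.116 meV

Using the energy-time uncertainty principle:
ΔEΔt ≥ ℏ/2

The minimum uncertainty in energy is:
ΔE_min = ℏ/(2Δt)
ΔE_min = (1.055e-34 J·s) / (2 × 4.625e-14 s)
ΔE_min = 1.140e-21 J = 7.116 meV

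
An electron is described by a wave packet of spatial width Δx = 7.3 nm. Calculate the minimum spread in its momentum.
7.223 × 10^-27 kg·m/s

For a wave packet, the spatial width Δx and momentum spread Δp are related by the uncertainty principle:
ΔxΔp ≥ ℏ/2

The minimum momentum spread is:
Δp_min = ℏ/(2Δx)
Δp_min = (1.055e-34 J·s) / (2 × 7.300e-09 m)
Δp_min = 7.223e-27 kg·m/s

A wave packet cannot have both a well-defined position and well-defined momentum.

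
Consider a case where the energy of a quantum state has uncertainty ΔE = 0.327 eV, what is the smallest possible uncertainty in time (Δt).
1.006 fs

Using the energy-time uncertainty principle:
ΔEΔt ≥ ℏ/2

The minimum uncertainty in time is:
Δt_min = ℏ/(2ΔE)
Δt_min = (1.055e-34 J·s) / (2 × 5.239e-20 J)
Δt_min = 1.006e-15 s = 1.006 fs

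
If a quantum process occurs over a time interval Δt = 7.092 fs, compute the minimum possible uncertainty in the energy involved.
46.405 meV

Using the energy-time uncertainty principle:
ΔEΔt ≥ ℏ/2

The minimum uncertainty in energy is:
ΔE_min = ℏ/(2Δt)
ΔE_min = (1.055e-34 J·s) / (2 × 7.092e-15 s)
ΔE_min = 7.435e-21 J = 46.405 meV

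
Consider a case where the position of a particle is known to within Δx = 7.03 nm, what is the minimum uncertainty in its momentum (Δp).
7.501 × 10^-27 kg·m/s

Using the Heisenberg uncertainty principle:
ΔxΔp ≥ ℏ/2

The minimum uncertainty in momentum is:
Δp_min = ℏ/(2Δx)
Δp_min = (1.055e-34 J·s) / (2 × 7.030e-09 m)
Δp_min = 7.501e-27 kg·m/s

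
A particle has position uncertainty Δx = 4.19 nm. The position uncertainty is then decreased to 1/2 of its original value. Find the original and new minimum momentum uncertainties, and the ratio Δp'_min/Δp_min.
Original Δp_min = 1.258 × 10^-26 kg·m/s; new Δp'_min = 2.517 × 10^-26 kg·m/s; ratio Δp'_min/Δp_min = 2.

From the uncertainty principle ΔxΔp ≥ ℏ/2, the minimum momentum uncertainty is Δp_min = ℏ/(2Δx).

Original (Δx = 4.19 nm = 4.190e-09 m):
Δp_min = (1.055e-34 J·s)/(2 × 4.190e-09 m) = 1.258e-26 kg·m/s

When Δx → (1/2)Δx:
Δp'_min = ℏ/(2 × (1/2)Δx) = 2 × ℏ/(2Δx) = 2 × Δp_min
Δp'_min = 2 × 1.258e-26 kg·m/s = 2.517e-26 kg·m/s

Since Δp_min ∝ 1/Δx, when Δx is decreased to 1/2 of its original value, Δp_min increases to 2 times its original value.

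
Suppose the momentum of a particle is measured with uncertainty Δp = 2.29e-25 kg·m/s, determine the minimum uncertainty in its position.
230.256 pm

Using the Heisenberg uncertainty principle:
ΔxΔp ≥ ℏ/2

The minimum uncertainty in position is:
Δx_min = ℏ/(2Δp)
Δx_min = (1.055e-34 J·s) / (2 × 2.290e-25 kg·m/s)
Δx_min = 2.303e-10 m = 230.256 pm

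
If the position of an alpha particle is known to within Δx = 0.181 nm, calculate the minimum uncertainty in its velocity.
43.842 m/s

Using the Heisenberg uncertainty principle and Δp = mΔv:
ΔxΔp ≥ ℏ/2
Δx(mΔv) ≥ ℏ/2

The minimum uncertainty in velocity is:
Δv_min = ℏ/(2mΔx)
Δv_min = (1.055e-34 J·s) / (2 × 6.645e-27 kg × 1.810e-10 m)
Δv_min = 4.384e+01 m/s = 43.842 m/s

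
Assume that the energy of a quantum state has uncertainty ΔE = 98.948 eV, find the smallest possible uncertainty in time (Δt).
3.326 as

Using the energy-time uncertainty principle:
ΔEΔt ≥ ℏ/2

The minimum uncertainty in time is:
Δt_min = ℏ/(2ΔE)
Δt_min = (1.055e-34 J·s) / (2 × 1.585e-17 J)
Δt_min = 3.326e-18 s = 3.326 as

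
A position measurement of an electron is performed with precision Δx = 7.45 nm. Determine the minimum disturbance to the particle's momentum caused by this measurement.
7.078 × 10^-27 kg·m/s

The uncertainty principle implies that measuring position disturbs momentum:
ΔxΔp ≥ ℏ/2

When we measure position with precision Δx, we necessarily introduce a momentum uncertainty:
Δp ≥ ℏ/(2Δx)
Δp_min = (1.055e-34 J·s) / (2 × 7.450e-09 m)
Δp_min = 7.078e-27 kg·m/s

The more precisely we measure position, the greater the momentum disturbance.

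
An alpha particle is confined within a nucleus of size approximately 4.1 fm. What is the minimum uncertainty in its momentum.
1.286 × 10^-20 kg·m/s

Using the Heisenberg uncertainty principle:
ΔxΔp ≥ ℏ/2

With Δx ≈ L = 4.100e-15 m (the confinement size):
Δp_min = ℏ/(2Δx)
Δp_min = (1.055e-34 J·s) / (2 × 4.100e-15 m)
Δp_min = 1.286e-20 kg·m/s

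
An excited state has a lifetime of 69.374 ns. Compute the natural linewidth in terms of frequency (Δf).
1.147 MHz

Using the energy-time uncertainty principle and E = hf:
ΔEΔt ≥ ℏ/2
hΔf·Δt ≥ ℏ/2

The minimum frequency uncertainty is:
Δf = ℏ/(2hτ) = 1/(4πτ)
Δf = 1/(4π × 6.937e-08 s)
Δf = 1.147e+06 Hz = 1.147 MHz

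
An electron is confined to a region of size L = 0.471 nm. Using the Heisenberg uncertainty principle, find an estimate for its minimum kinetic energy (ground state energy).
42.936 meV

Using the uncertainty principle to estimate ground state energy:

1. The position uncertainty is approximately the confinement size:
   Δx ≈ L = 4.710e-10 m

2. From ΔxΔp ≥ ℏ/2, the minimum momentum uncertainty is:
   Δp ≈ ℏ/(2L) = 1.120e-25 kg·m/s

3. The kinetic energy is approximately:
   KE ≈ (Δp)²/(2m) = (1.120e-25)²/(2 × 9.109e-31 kg)
   KE ≈ 6.879e-21 J = 42.936 meV

This is an order-of-magnitude estimate of the ground state energy.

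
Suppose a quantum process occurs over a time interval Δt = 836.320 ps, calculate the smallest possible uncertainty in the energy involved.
393.517 neV

Using the energy-time uncertainty principle:
ΔEΔt ≥ ℏ/2

The minimum uncertainty in energy is:
ΔE_min = ℏ/(2Δt)
ΔE_min = (1.055e-34 J·s) / (2 × 8.363e-10 s)
ΔE_min = 6.305e-26 J = 393.517 neV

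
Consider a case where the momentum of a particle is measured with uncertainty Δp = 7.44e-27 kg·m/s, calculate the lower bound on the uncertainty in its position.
7.087 nm

Using the Heisenberg uncertainty principle:
ΔxΔp ≥ ℏ/2

The minimum uncertainty in position is:
Δx_min = ℏ/(2Δp)
Δx_min = (1.055e-34 J·s) / (2 × 7.440e-27 kg·m/s)
Δx_min = 7.087e-09 m = 7.087 nm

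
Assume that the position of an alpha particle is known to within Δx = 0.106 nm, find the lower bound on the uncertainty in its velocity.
74.863 m/s

Using the Heisenberg uncertainty principle and Δp = mΔv:
ΔxΔp ≥ ℏ/2
Δx(mΔv) ≥ ℏ/2

The minimum uncertainty in velocity is:
Δv_min = ℏ/(2mΔx)
Δv_min = (1.055e-34 J·s) / (2 × 6.645e-27 kg × 1.060e-10 m)
Δv_min = 7.486e+01 m/s = 74.863 m/s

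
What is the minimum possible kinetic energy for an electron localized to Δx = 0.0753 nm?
1.680 eV

Localizing a particle requires giving it sufficient momentum uncertainty:

1. From uncertainty principle: Δp ≥ ℏ/(2Δx)
   Δp_min = (1.055e-34 J·s) / (2 × 7.530e-11 m)
   Δp_min = 7.002e-25 kg·m/s

2. This momentum uncertainty corresponds to kinetic energy:
   KE ≈ (Δp)²/(2m) = (7.002e-25)²/(2 × 9.109e-31 kg)
   KE = 2.691e-19 J = 1.680 eV

Tighter localization requires more energy.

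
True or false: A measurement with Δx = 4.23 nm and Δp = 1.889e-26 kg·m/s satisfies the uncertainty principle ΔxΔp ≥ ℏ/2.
Yes, it satisfies the uncertainty principle.

Calculate the product ΔxΔp:
ΔxΔp = (4.230e-09 m) × (1.889e-26 kg·m/s)
ΔxΔp = 7.990e-35 J·s

Compare to the minimum allowed value ℏ/2:
ℏ/2 = 5.273e-35 J·s

Since ΔxΔp = 7.990e-35 J·s ≥ 5.273e-35 J·s = ℏ/2,
the measurement satisfies the uncertainty principle.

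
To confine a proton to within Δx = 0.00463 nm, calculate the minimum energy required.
241.987 meV

Localizing a particle requires giving it sufficient momentum uncertainty:

1. From uncertainty principle: Δp ≥ ℏ/(2Δx)
   Δp_min = (1.055e-34 J·s) / (2 × 4.630e-12 m)
   Δp_min = 1.139e-23 kg·m/s

2. This momentum uncertainty corresponds to kinetic energy:
   KE ≈ (Δp)²/(2m) = (1.139e-23)²/(2 × 1.673e-27 kg)
   KE = 3.877e-20 J = 241.987 meV

Tighter localization requires more energy.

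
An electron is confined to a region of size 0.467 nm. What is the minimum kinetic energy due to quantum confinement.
43.675 meV

Using the uncertainty principle:

1. Position uncertainty: Δx ≈ 4.670e-10 m
2. Minimum momentum uncertainty: Δp = ℏ/(2Δx) = 1.129e-25 kg·m/s
3. Minimum kinetic energy:
   KE = (Δp)²/(2m) = (1.129e-25)²/(2 × 9.109e-31 kg)
   KE = 6.997e-21 J = 43.675 meV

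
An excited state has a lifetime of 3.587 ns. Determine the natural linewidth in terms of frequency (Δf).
22.185 MHz

Using the energy-time uncertainty principle and E = hf:
ΔEΔt ≥ ℏ/2
hΔf·Δt ≥ ℏ/2

The minimum frequency uncertainty is:
Δf = ℏ/(2hτ) = 1/(4πτ)
Δf = 1/(4π × 3.587e-09 s)
Δf = 2.218e+07 Hz = 22.185 MHz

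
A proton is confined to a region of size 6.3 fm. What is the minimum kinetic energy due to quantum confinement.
130.699 keV

Using the uncertainty principle:

1. Position uncertainty: Δx ≈ 6.300e-15 m
2. Minimum momentum uncertainty: Δp = ℏ/(2Δx) = 8.370e-21 kg·m/s
3. Minimum kinetic energy:
   KE = (Δp)²/(2m) = (8.370e-21)²/(2 × 1.673e-27 kg)
   KE = 2.094e-14 J = 130.699 keV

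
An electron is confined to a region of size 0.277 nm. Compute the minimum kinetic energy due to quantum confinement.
124.138 meV

Using the uncertainty principle:

1. Position uncertainty: Δx ≈ 2.770e-10 m
2. Minimum momentum uncertainty: Δp = ℏ/(2Δx) = 1.904e-25 kg·m/s
3. Minimum kinetic energy:
   KE = (Δp)²/(2m) = (1.904e-25)²/(2 × 9.109e-31 kg)
   KE = 1.989e-20 J = 124.138 meV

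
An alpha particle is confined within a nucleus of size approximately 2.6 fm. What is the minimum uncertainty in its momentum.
2.028 × 10^-20 kg·m/s

Using the Heisenberg uncertainty principle:
ΔxΔp ≥ ℏ/2

With Δx ≈ L = 2.600e-15 m (the confinement size):
Δp_min = ℏ/(2Δx)
Δp_min = (1.055e-34 J·s) / (2 × 2.600e-15 m)
Δp_min = 2.028e-20 kg·m/s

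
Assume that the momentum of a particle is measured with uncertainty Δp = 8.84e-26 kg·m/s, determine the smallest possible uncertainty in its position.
596.477 pm

Using the Heisenberg uncertainty principle:
ΔxΔp ≥ ℏ/2

The minimum uncertainty in position is:
Δx_min = ℏ/(2Δp)
Δx_min = (1.055e-34 J·s) / (2 × 8.840e-26 kg·m/s)
Δx_min = 5.965e-10 m = 596.477 pm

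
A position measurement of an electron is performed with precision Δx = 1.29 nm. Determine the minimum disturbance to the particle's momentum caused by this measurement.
4.087 × 10^-26 kg·m/s

The uncertainty principle implies that measuring position disturbs momentum:
ΔxΔp ≥ ℏ/2

When we measure position with precision Δx, we necessarily introduce a momentum uncertainty:
Δp ≥ ℏ/(2Δx)
Δp_min = (1.055e-34 J·s) / (2 × 1.290e-09 m)
Δp_min = 4.087e-26 kg·m/s

The more precisely we measure position, the greater the momentum disturbance.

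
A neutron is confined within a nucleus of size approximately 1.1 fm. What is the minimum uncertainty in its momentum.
4.794 × 10^-20 kg·m/s

Using the Heisenberg uncertainty principle:
ΔxΔp ≥ ℏ/2

With Δx ≈ L = 1.100e-15 m (the confinement size):
Δp_min = ℏ/(2Δx)
Δp_min = (1.055e-34 J·s) / (2 × 1.100e-15 m)
Δp_min = 4.794e-20 kg·m/s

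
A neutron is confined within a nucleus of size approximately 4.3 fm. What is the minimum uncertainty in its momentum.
1.226 × 10^-20 kg·m/s

Using the Heisenberg uncertainty principle:
ΔxΔp ≥ ℏ/2

With Δx ≈ L = 4.300e-15 m (the confinement size):
Δp_min = ℏ/(2Δx)
Δp_min = (1.055e-34 J·s) / (2 × 4.300e-15 m)
Δp_min = 1.226e-20 kg·m/s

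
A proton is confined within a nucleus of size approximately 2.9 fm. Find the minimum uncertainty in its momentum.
1.818 × 10^-20 kg·m/s

Using the Heisenberg uncertainty principle:
ΔxΔp ≥ ℏ/2

With Δx ≈ L = 2.900e-15 m (the confinement size):
Δp_min = ℏ/(2Δx)
Δp_min = (1.055e-34 J·s) / (2 × 2.900e-15 m)
Δp_min = 1.818e-20 kg·m/s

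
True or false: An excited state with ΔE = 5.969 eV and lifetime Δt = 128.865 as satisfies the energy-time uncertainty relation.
Yes, it satisfies the uncertainty relation.

Calculate the product ΔEΔt:
ΔE = 5.969 eV = 9.563e-19 J
ΔEΔt = (9.563e-19 J) × (1.289e-16 s)
ΔEΔt = 1.232e-34 J·s

Compare to the minimum allowed value ℏ/2:
ℏ/2 = 5.273e-35 J·s

Since ΔEΔt = 1.232e-34 J·s ≥ 5.273e-35 J·s = ℏ/2,
this satisfies the uncertainty relation.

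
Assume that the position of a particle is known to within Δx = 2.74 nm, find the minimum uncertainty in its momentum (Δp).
1.924 × 10^-26 kg·m/s

Using the Heisenberg uncertainty principle:
ΔxΔp ≥ ℏ/2

The minimum uncertainty in momentum is:
Δp_min = ℏ/(2Δx)
Δp_min = (1.055e-34 J·s) / (2 × 2.740e-09 m)
Δp_min = 1.924e-26 kg·m/s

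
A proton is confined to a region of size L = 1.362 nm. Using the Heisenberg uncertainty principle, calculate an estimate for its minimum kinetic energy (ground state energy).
2.796 μeV

Using the uncertainty principle to estimate ground state energy:

1. The position uncertainty is approximately the confinement size:
   Δx ≈ L = 1.362e-09 m

2. From ΔxΔp ≥ ℏ/2, the minimum momentum uncertainty is:
   Δp ≈ ℏ/(2L) = 3.871e-26 kg·m/s

3. The kinetic energy is approximately:
   KE ≈ (Δp)²/(2m) = (3.871e-26)²/(2 × 1.673e-27 kg)
   KE ≈ 4.480e-25 J = 2.796 μeV

This is an order-of-magnitude estimate of the ground state energy.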